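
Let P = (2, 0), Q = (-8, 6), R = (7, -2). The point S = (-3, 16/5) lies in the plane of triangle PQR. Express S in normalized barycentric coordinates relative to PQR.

(1/5, 3/5, 1/5)

Signed area of the reference triangle: [PQR] = ½·(2·(6−(-2)) + (-8)·(-2−0) + 7·(0−6)) = ½·(16 + 16 − 42) = -5.
[SQR] = ½·((-3)·(6−(-2)) + (-8)·(-2−(16/5)) + 7·(16/5−6)) = ½·(-24 + 208/5 − 98/5) = -1, so the P-coordinate is (-1)/(-5) = 1/5.
[PSR] = ½·(2·(16/5−(-2)) + (-3)·(-2−0) + 7·(0−(16/5))) = ½·(52/5 + 6 − 112/5) = -3, so the Q-coordinate is 3/5.
[PQS] = ½·(2·(6−(16/5)) + (-8)·(16/5−0) + (-3)·(0−6)) = ½·(28/5 − 128/5 + 18) = -1, so the R-coordinate is 1/5.
Check: 1/5 + 3/5 + 1/5 = 1.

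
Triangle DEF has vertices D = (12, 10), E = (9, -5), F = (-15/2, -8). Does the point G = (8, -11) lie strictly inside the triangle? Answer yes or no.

no

Barycentric coordinates of G: (-64/159, 75/53, -2/159).
The three coordinates are negative, positive, negative; a point is interior exactly when all three are positive.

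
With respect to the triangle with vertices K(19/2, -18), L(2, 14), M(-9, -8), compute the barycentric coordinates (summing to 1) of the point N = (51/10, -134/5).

Signed area of the reference triangle: [KLM] = ½·((19/2)·(14−(-8)) + 2·(-8−(-18)) + (-9)·(-18−14)) = ½·(209 + 20 + 288) = 517/2.
[NLM] = ½·((51/10)·(14−(-8)) + 2·(-8−(-134/5)) + (-9)·(-134/5−14)) = ½·(561/5 + 188/5 + 1836/5) = 517/2, so the K-coordinate is (517/2)/(517/2) = 1.
[KNM] = ½·((19/2)·(-134/5−(-8)) + (51/10)·(-8−(-18)) + (-9)·(-18−(-134/5))) = ½·(-893/5 + 51 − 396/5) = -517/5, so the L-coordinate is -2/5.
[KLN] = ½·((19/2)·(14−(-134/5)) + 2·(-134/5−(-18)) + (51/10)·(-18−14)) = ½·(1938/5 − 88/5 − 816/5) = 517/5, so the M-coordinate is 2/5.
Check: 1 − 2/5 + 2/5 = 1.

(1, -2/5, 2/5)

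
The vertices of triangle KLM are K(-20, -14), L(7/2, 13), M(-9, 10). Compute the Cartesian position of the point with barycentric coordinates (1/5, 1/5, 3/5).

N = (1/5)·K + (1/5)·L + (3/5)·M.
x-coordinate: (1/5)·(-20) + (1/5)·(7/2) + (3/5)·(-9) = -87/10.
y-coordinate: (1/5)·(-14) + (1/5)·13 + (3/5)·10 = 29/5.

(-87/10, 29/5)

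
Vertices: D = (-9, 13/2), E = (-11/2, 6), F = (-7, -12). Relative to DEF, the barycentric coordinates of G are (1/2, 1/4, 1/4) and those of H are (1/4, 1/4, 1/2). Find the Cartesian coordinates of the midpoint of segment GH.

Barycentric coordinates of the midpoint are the average: (3/8, 1/4, 3/8).
Converting: (3/8)·D + (1/4)·E + (3/8)·F = (-59/8, -9/16).

(-59/8, -9/16)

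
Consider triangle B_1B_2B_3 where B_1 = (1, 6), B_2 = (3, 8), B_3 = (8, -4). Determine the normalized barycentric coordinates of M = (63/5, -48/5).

Signed area of the reference triangle: [B_1B_2B_3] = ½·(1·(8−(-4)) + 3·(-4−6) + 8·(6−8)) = ½·(12 − 30 − 16) = -17.
[MB_2B_3] = ½·((63/5)·(8−(-4)) + 3·(-4−(-48/5)) + 8·(-48/5−8)) = ½·(756/5 + 84/5 − 704/5) = 68/5, so the B_1-coordinate is (68/5)/(-17) = -4/5.
[B_1MB_3] = ½·(1·(-48/5−(-4)) + (63/5)·(-4−6) + 8·(6−(-48/5))) = ½·(-28/5 − 126 + 624/5) = -17/5, so the B_2-coordinate is 1/5.
[B_1B_2M] = ½·(1·(8−(-48/5)) + 3·(-48/5−6) + (63/5)·(6−8)) = ½·(88/5 − 234/5 − 126/5) = -136/5, so the B_3-coordinate is 8/5.

(-4/5, 1/5, 8/5)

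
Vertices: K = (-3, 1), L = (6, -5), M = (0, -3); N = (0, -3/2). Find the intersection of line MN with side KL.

(0, -1)

Barycentric coordinates of N with respect to KLM: (1/2, 1/4, 1/4).
On side KL the M-coordinate is zero; dropping N's M-weight 1/4 and renormalizing the remaining 1/2 : 1/4 gives weights 2/3, 1/3 on K, L.
J = (2/3)·(-3, 1) + (1/3)·(6, -5) = (0, -1).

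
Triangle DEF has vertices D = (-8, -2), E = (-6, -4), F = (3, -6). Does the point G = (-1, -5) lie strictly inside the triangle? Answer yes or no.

Barycentric coordinates of G: (1/14, 5/14, 4/7).
The three coordinates are positive, positive, positive; a point is interior exactly when all three are positive.

yes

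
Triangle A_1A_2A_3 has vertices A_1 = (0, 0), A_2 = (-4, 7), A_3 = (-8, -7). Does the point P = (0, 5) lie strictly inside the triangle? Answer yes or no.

no

Barycentric coordinates of P: (16/21, 10/21, -5/21).
The three coordinates are positive, positive, negative; a point is interior exactly when all three are positive.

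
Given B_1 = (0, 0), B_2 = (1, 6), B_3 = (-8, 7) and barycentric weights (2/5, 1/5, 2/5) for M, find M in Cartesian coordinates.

M = (2/5)·B_1 + (1/5)·B_2 + (2/5)·B_3.
x-coordinate: (2/5)·0 + (1/5)·1 + (2/5)·(-8) = -3.
y-coordinate: (2/5)·0 + (1/5)·6 + (2/5)·7 = 4.

(-3, 4)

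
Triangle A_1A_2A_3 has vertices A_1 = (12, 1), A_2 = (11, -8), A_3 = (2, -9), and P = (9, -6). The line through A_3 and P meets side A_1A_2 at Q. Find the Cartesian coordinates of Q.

(34/3, -5)

Barycentric coordinates of P with respect to A_1A_2A_3: (1/4, 1/2, 1/4).
On side A_1A_2 the A_3-coordinate is zero; dropping P's A_3-weight 1/4 and renormalizing the remaining 1/4 : 1/2 gives weights 1/3, 2/3 on A_1, A_2.
Q = (1/3)·(12, 1) + (2/3)·(11, -8) = (34/3, -5).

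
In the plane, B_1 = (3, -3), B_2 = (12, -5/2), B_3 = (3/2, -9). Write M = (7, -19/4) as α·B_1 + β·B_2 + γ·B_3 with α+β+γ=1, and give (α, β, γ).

Signed area of the reference triangle: [B_1B_2B_3] = ½·(3·(-5/2−(-9)) + 12·(-9−(-3)) + (3/2)·(-3−(-5/2))) = ½·(39/2 − 72 − 3/4) = -213/8.
[MB_2B_3] = ½·(7·(-5/2−(-9)) + 12·(-9−(-19/4)) + (3/2)·(-19/4−(-5/2))) = ½·(91/2 − 51 − 27/8) = -71/16, so the B_1-coordinate is (-71/16)/(-213/8) = 1/6.
[B_1MB_3] = ½·(3·(-19/4−(-9)) + 7·(-9−(-3)) + (3/2)·(-3−(-19/4))) = ½·(51/4 − 42 + 21/8) = -213/16, so the B_2-coordinate is 1/2.
[B_1B_2M] = ½·(3·(-5/2−(-19/4)) + 12·(-19/4−(-3)) + 7·(-3−(-5/2))) = ½·(27/4 − 21 − 7/2) = -71/8, so the B_3-coordinate is 1/3.

(1/6, 1/2, 1/3)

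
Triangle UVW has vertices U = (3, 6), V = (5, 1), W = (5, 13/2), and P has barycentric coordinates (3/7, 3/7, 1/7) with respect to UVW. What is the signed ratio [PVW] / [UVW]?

The signed ratio [PVW]/[UVW] equals the barycentric coordinate of P at vertex U, which is 3/7.

3/7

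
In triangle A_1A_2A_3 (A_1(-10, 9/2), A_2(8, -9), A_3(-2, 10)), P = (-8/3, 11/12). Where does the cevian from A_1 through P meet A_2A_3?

Barycentric coordinates of P with respect to A_1A_2A_3: (1/2, 1/3, 1/6).
On side A_2A_3 the A_1-coordinate is zero; dropping P's A_1-weight 1/2 and renormalizing the remaining 1/3 : 1/6 gives weights 2/3, 1/3 on A_2, A_3.
Q = (2/3)·(8, -9) + (1/3)·(-2, 10) = (14/3, -8/3).

(14/3, -8/3)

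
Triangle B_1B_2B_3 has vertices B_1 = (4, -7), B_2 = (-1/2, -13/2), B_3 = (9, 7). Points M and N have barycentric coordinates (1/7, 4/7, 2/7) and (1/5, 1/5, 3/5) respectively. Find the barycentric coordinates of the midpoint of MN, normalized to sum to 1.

(6/35, 27/70, 31/70)

Since both coordinate triples sum to 1, the midpoint's barycentrics are the componentwise average.
(1/7+1/5)/2 = 6/35; similarly 27/70 and 31/70.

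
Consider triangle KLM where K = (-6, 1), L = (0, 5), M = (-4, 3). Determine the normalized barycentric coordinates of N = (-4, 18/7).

Signed area of the reference triangle: [KLM] = ½·((-6)·(5−3) + 0·(3−1) + (-4)·(1−5)) = ½·(-12 + 0 + 16) = 2.
[NLM] = ½·((-4)·(5−3) + 0·(3−(18/7)) + (-4)·(18/7−5)) = ½·(-8 + 0 + 68/7) = 6/7, so the K-coordinate is (6/7)/2 = 3/7.
[KNM] = ½·((-6)·(18/7−3) + (-4)·(3−1) + (-4)·(1−(18/7))) = ½·(18/7 − 8 + 44/7) = 3/7, so the L-coordinate is 3/14.
[KLN] = ½·((-6)·(5−(18/7)) + 0·(18/7−1) + (-4)·(1−5)) = ½·(-102/7 + 0 + 16) = 5/7, so the M-coordinate is 5/14.

(3/7, 3/14, 5/14)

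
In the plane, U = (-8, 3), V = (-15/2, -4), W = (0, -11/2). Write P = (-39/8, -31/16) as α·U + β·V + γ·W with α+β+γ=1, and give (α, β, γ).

(3/8, 1/4, 3/8)

Signed area of the reference triangle: [UVW] = ½·((-8)·(-4−(-11/2)) + (-15/2)·(-11/2−3) + 0·(3−(-4))) = ½·(-12 + 255/4 + 0) = 207/8.
[PVW] = ½·((-39/8)·(-4−(-11/2)) + (-15/2)·(-11/2−(-31/16)) + 0·(-31/16−(-4))) = ½·(-117/16 + 855/32 + 0) = 621/64, so the U-coordinate is (621/64)/(207/8) = 3/8.
[UPW] = ½·((-8)·(-31/16−(-11/2)) + (-39/8)·(-11/2−3) + 0·(3−(-31/16))) = ½·(-57/2 + 663/16 + 0) = 207/32, so the V-coordinate is 1/4.
[UVP] = ½·((-8)·(-4−(-31/16)) + (-15/2)·(-31/16−3) + (-39/8)·(3−(-4))) = ½·(33/2 + 1185/32 − 273/8) = 621/64, so the W-coordinate is 3/8.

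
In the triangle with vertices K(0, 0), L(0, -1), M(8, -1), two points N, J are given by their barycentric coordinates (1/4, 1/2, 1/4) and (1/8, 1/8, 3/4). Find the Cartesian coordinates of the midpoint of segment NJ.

Barycentric coordinates of the midpoint are the average: (3/16, 5/16, 1/2).
Converting: (3/16)·K + (5/16)·L + (1/2)·M = (4, -13/16).

(4, -13/16)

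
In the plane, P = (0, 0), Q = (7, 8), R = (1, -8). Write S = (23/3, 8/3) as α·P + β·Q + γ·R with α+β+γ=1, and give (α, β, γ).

Signed area of the reference triangle: [PQR] = ½·(0·(8−(-8)) + 7·(-8−0) + 1·(0−8)) = ½·(0 − 56 − 8) = -32.
[SQR] = ½·((23/3)·(8−(-8)) + 7·(-8−(8/3)) + 1·(8/3−8)) = ½·(368/3 − 224/3 − 16/3) = 64/3, so the P-coordinate is (64/3)/(-32) = -2/3.
[PSR] = ½·(0·(8/3−(-8)) + (23/3)·(-8−0) + 1·(0−(8/3))) = ½·(0 − 184/3 − 8/3) = -32, so the Q-coordinate is 1.
[PQS] = ½·(0·(8−(8/3)) + 7·(8/3−0) + (23/3)·(0−8)) = ½·(0 + 56/3 − 184/3) = -64/3, so the R-coordinate is 2/3.
Check: -2/3 + 1 + 2/3 = 1.

(-2/3, 1, 2/3)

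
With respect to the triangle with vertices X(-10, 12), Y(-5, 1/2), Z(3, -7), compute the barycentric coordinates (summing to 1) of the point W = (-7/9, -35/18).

(2/9, 1/9, 2/3)

Signed area of the reference triangle: [XYZ] = ½·((-10)·(1/2−(-7)) + (-5)·(-7−12) + 3·(12−(1/2))) = ½·(-75 + 95 + 69/2) = 109/4.
[WYZ] = ½·((-7/9)·(1/2−(-7)) + (-5)·(-7−(-35/18)) + 3·(-35/18−(1/2))) = ½·(-35/6 + 455/18 − 22/3) = 109/18, so the X-coordinate is (109/18)/(109/4) = 2/9.
[XWZ] = ½·((-10)·(-35/18−(-7)) + (-7/9)·(-7−12) + 3·(12−(-35/18))) = ½·(-455/9 + 133/9 + 251/6) = 109/36, so the Y-coordinate is 1/9.
[XYW] = ½·((-10)·(1/2−(-35/18)) + (-5)·(-35/18−12) + (-7/9)·(12−(1/2))) = ½·(-220/9 + 1255/18 − 161/18) = 109/6, so the Z-coordinate is 2/3.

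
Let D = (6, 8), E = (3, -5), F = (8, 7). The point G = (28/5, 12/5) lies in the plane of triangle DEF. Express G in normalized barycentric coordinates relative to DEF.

Signed area of the reference triangle: [DEF] = ½·(6·(-5−7) + 3·(7−8) + 8·(8−(-5))) = ½·(-72 − 3 + 104) = 29/2.
[GEF] = ½·((28/5)·(-5−7) + 3·(7−(12/5)) + 8·(12/5−(-5))) = ½·(-336/5 + 69/5 + 296/5) = 29/10, so the D-coordinate is (29/10)/(29/2) = 1/5.
[DGF] = ½·(6·(12/5−7) + (28/5)·(7−8) + 8·(8−(12/5))) = ½·(-138/5 − 28/5 + 224/5) = 29/5, so the E-coordinate is 2/5.
[DEG] = ½·(6·(-5−(12/5)) + 3·(12/5−8) + (28/5)·(8−(-5))) = ½·(-222/5 − 84/5 + 364/5) = 29/5, so the F-coordinate is 2/5.

(1/5, 2/5, 2/5)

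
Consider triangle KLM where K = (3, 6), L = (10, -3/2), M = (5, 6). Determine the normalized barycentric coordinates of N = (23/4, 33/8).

Signed area of the reference triangle: [KLM] = ½·(3·(-3/2−6) + 10·(6−6) + 5·(6−(-3/2))) = ½·(-45/2 + 0 + 75/2) = 15/2.
[NLM] = ½·((23/4)·(-3/2−6) + 10·(6−(33/8)) + 5·(33/8−(-3/2))) = ½·(-345/8 + 75/4 + 225/8) = 15/8, so the K-coordinate is (15/8)/(15/2) = 1/4.
[KNM] = ½·(3·(33/8−6) + (23/4)·(6−6) + 5·(6−(33/8))) = ½·(-45/8 + 0 + 75/8) = 15/8, so the L-coordinate is 1/4.
[KLN] = ½·(3·(-3/2−(33/8)) + 10·(33/8−6) + (23/4)·(6−(-3/2))) = ½·(-135/8 − 75/4 + 345/8) = 15/4, so the M-coordinate is 1/2.

(1/4, 1/4, 1/2)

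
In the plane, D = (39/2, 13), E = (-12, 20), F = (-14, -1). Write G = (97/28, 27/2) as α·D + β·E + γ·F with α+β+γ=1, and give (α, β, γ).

(1/2, 5/14, 1/7)

Signed area of the reference triangle: [DEF] = ½·((39/2)·(20−(-1)) + (-12)·(-1−13) + (-14)·(13−20)) = ½·(819/2 + 168 + 98) = 1351/4.
[GEF] = ½·((97/28)·(20−(-1)) + (-12)·(-1−(27/2)) + (-14)·(27/2−20)) = ½·(291/4 + 174 + 91) = 1351/8, so the D-coordinate is (1351/8)/(1351/4) = 1/2.
[DGF] = ½·((39/2)·(27/2−(-1)) + (97/28)·(-1−13) + (-14)·(13−(27/2))) = ½·(1131/4 − 97/2 + 7) = 965/8, so the E-coordinate is 5/14.
[DEG] = ½·((39/2)·(20−(27/2)) + (-12)·(27/2−13) + (97/28)·(13−20)) = ½·(507/4 − 6 − 97/4) = 193/4, so the F-coordinate is 1/7.
Check: 1/2 + 5/14 + 1/7 = 1.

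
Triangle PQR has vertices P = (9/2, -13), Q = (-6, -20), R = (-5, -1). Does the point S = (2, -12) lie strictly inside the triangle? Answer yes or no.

Barycentric coordinates of S: (288/385, 41/385, 8/55).
The three coordinates are positive, positive, positive; a point is interior exactly when all three are positive.

yes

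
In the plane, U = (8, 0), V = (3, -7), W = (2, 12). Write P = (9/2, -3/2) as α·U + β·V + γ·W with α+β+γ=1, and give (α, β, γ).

(1/3, 1/2, 1/6)

Signed area of the reference triangle: [UVW] = ½·(8·(-7−12) + 3·(12−0) + 2·(0−(-7))) = ½·(-152 + 36 + 14) = -51.
[PVW] = ½·((9/2)·(-7−12) + 3·(12−(-3/2)) + 2·(-3/2−(-7))) = ½·(-171/2 + 81/2 + 11) = -17, so the U-coordinate is (-17)/(-51) = 1/3.
[UPW] = ½·(8·(-3/2−12) + (9/2)·(12−0) + 2·(0−(-3/2))) = ½·(-108 + 54 + 3) = -51/2, so the V-coordinate is 1/2.
[UVP] = ½·(8·(-7−(-3/2)) + 3·(-3/2−0) + (9/2)·(0−(-7))) = ½·(-44 − 9/2 + 63/2) = -17/2, so the W-coordinate is 1/6.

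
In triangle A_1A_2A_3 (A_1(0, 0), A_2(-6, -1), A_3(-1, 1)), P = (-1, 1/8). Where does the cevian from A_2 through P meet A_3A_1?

Barycentric coordinates of P with respect to A_1A_2A_3: (5/8, 1/8, 1/4).
On side A_3A_1 the A_2-coordinate is zero; dropping P's A_2-weight 1/8 and renormalizing the remaining 1/4 : 5/8 gives weights 2/7, 5/7 on A_3, A_1.
Q = (2/7)·(-1, 1) + (5/7)·(0, 0) = (-2/7, 2/7).

(-2/7, 2/7)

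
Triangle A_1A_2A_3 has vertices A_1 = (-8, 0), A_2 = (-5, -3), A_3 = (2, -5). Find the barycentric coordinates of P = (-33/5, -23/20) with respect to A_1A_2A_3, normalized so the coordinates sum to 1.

Signed area of the reference triangle: [A_1A_2A_3] = ½·((-8)·(-3−(-5)) + (-5)·(-5−0) + 2·(0−(-3))) = ½·(-16 + 25 + 6) = 15/2.
[PA_2A_3] = ½·((-33/5)·(-3−(-5)) + (-5)·(-5−(-23/20)) + 2·(-23/20−(-3))) = ½·(-66/5 + 77/4 + 37/10) = 39/8, so the A_1-coordinate is (39/8)/(15/2) = 13/20.
[A_1PA_3] = ½·((-8)·(-23/20−(-5)) + (-33/5)·(-5−0) + 2·(0−(-23/20))) = ½·(-154/5 + 33 + 23/10) = 9/4, so the A_2-coordinate is 3/10.
[A_1A_2P] = ½·((-8)·(-3−(-23/20)) + (-5)·(-23/20−0) + (-33/5)·(0−(-3))) = ½·(74/5 + 23/4 − 99/5) = 3/8, so the A_3-coordinate is 1/20.
Check: 13/20 + 3/10 + 1/20 = 1.

(13/20, 3/10, 1/20)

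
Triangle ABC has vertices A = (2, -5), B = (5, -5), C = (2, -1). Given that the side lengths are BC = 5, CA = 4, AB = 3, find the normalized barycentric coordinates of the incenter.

The incenter has barycentric coordinates proportional to the opposite side lengths: (5 : 4 : 3).
Normalizing by 5+4+3 = 12 gives (5/12, 1/3, 1/4).

(5/12, 1/3, 1/4)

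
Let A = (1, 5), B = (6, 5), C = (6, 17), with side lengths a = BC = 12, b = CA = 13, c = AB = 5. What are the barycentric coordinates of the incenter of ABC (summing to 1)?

(2/5, 13/30, 1/6)

The incenter has barycentric coordinates proportional to the opposite side lengths: (12 : 13 : 5).
Normalizing by 12+13+5 = 30 gives (2/5, 13/30, 1/6).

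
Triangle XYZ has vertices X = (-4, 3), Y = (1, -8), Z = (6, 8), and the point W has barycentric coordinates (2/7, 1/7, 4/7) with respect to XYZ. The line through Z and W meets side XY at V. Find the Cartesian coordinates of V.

(-7/3, -2/3)

Line ZW meets XY where the Z-coordinate vanishes; zeroing W's Z-weight and renormalizing leaves X, Y-weights 2/7 : 1/7 → (2/3, 1/3).
So V = (2/3)·X + (1/3)·Y = (-7/3, -2/3).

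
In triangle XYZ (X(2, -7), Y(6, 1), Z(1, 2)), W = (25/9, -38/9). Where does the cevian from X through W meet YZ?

Barycentric coordinates of W with respect to XYZ: (2/3, 2/9, 1/9).
On side YZ the X-coordinate is zero; dropping W's X-weight 2/3 and renormalizing the remaining 2/9 : 1/9 gives weights 2/3, 1/3 on Y, Z.
V = (2/3)·(6, 1) + (1/3)·(1, 2) = (13/3, 4/3).

(13/3, 4/3)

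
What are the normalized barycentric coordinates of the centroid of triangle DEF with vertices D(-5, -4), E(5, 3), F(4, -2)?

(1/3, 1/3, 1/3)

The centroid is the average of the vertices, so each weight is 1/3.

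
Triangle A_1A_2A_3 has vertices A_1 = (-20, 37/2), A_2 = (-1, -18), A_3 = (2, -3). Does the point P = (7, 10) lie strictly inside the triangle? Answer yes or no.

no

Barycentric coordinates of P: (-24/263, -787/789, 1648/789).
The three coordinates are negative, negative, positive; a point is interior exactly when all three are positive.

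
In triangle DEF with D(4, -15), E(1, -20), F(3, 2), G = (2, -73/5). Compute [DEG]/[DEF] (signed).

[DEF] = ½·(4·(-20−2) + 1·(2−(-15)) + 3·(-15−(-20))) = ½·(-88 + 17 + 15) = -28.
[DEG] = ½·(4·(-20−(-73/5)) + 1·(-73/5−(-15)) + 2·(-15−(-20))) = ½·(-108/5 + 2/5 + 10) = -28/5, so the ratio is (-28/5)/(-28) = 1/5.

1/5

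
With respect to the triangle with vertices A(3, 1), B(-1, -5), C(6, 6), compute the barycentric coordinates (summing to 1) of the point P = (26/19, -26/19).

Signed area of the reference triangle: [ABC] = ½·(3·(-5−6) + (-1)·(6−1) + 6·(1−(-5))) = ½·(-33 − 5 + 36) = -1.
[PBC] = ½·((26/19)·(-5−6) + (-1)·(6−(-26/19)) + 6·(-26/19−(-5))) = ½·(-286/19 − 140/19 + 414/19) = -6/19, so the A-coordinate is (-6/19)/(-1) = 6/19.
[APC] = ½·(3·(-26/19−6) + (26/19)·(6−1) + 6·(1−(-26/19))) = ½·(-420/19 + 130/19 + 270/19) = -10/19, so the B-coordinate is 10/19.
[ABP] = ½·(3·(-5−(-26/19)) + (-1)·(-26/19−1) + (26/19)·(1−(-5))) = ½·(-207/19 + 45/19 + 156/19) = -3/19, so the C-coordinate is 3/19.

(6/19, 10/19, 3/19)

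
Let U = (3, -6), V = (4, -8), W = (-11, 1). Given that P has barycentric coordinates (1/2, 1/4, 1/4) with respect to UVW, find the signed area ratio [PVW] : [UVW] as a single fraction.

The signed ratio [PVW]/[UVW] equals the barycentric coordinate of P at vertex U, which is 1/2.

1/2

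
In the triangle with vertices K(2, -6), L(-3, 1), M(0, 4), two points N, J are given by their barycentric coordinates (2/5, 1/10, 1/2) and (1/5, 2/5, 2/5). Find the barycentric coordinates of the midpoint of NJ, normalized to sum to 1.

(3/10, 1/4, 9/20)

Since both coordinate triples sum to 1, the midpoint's barycentrics are the componentwise average.
(2/5+1/5)/2 = 3/10; similarly 1/4 and 9/20.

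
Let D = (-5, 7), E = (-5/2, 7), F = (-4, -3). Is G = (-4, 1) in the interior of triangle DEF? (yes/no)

Barycentric coordinates of G: (6/25, 4/25, 3/5).
The three coordinates are positive, positive, positive; a point is interior exactly when all three are positive.

yes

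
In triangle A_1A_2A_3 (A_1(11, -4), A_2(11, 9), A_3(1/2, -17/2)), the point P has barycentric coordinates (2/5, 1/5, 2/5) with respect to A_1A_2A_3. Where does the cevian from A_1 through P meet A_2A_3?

Line A_1P meets A_2A_3 where the A_1-coordinate vanishes; zeroing P's A_1-weight and renormalizing leaves A_2, A_3-weights 1/5 : 2/5 → (1/3, 2/3).
So Q = (1/3)·A_2 + (2/3)·A_3 = (4, -8/3).

(4, -8/3)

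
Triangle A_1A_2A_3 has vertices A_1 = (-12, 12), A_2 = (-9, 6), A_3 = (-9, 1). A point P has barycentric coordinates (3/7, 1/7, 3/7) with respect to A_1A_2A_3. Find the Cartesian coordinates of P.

P = (3/7)·A_1 + (1/7)·A_2 + (3/7)·A_3.
x-coordinate: (3/7)·(-12) + (1/7)·(-9) + (3/7)·(-9) = -72/7.
y-coordinate: (3/7)·12 + (1/7)·6 + (3/7)·1 = 45/7.

(-72/7, 45/7)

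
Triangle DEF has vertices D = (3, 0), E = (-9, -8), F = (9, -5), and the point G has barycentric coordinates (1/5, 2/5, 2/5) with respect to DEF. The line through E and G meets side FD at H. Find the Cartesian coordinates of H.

(7, -10/3)

Line EG meets FD where the E-coordinate vanishes; zeroing G's E-weight and renormalizing leaves F, D-weights 2/5 : 1/5 → (2/3, 1/3).
So H = (2/3)·F + (1/3)·D = (7, -10/3).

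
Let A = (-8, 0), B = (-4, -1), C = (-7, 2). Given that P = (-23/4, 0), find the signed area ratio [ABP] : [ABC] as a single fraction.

1/4

[ABC] = ½·((-8)·(-1−2) + (-4)·(2−0) + (-7)·(0−(-1))) = ½·(24 − 8 − 7) = 9/2.
[ABP] = ½·((-8)·(-1−0) + (-4)·(0−0) + (-23/4)·(0−(-1))) = ½·(8 + 0 − 23/4) = 9/8, so the ratio is (9/8)/(9/2) = 1/4.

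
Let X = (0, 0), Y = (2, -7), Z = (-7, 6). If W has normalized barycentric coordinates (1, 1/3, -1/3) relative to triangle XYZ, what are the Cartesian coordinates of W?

W = 1·X + (1/3)·Y + (-1/3)·Z.
x-coordinate: 1·0 + (1/3)·2 + (-1/3)·(-7) = 3.
y-coordinate: 1·0 + (1/3)·(-7) + (-1/3)·6 = -13/3.

(3, -13/3)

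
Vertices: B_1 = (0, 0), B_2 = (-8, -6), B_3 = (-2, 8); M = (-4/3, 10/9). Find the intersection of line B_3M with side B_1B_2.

(-8/7, -6/7)

Barycentric coordinates of M with respect to B_1B_2B_3: (2/3, 1/9, 2/9).
On side B_1B_2 the B_3-coordinate is zero; dropping M's B_3-weight 2/9 and renormalizing the remaining 2/3 : 1/9 gives weights 6/7, 1/7 on B_1, B_2.
N = (6/7)·(0, 0) + (1/7)·(-8, -6) = (-8/7, -6/7).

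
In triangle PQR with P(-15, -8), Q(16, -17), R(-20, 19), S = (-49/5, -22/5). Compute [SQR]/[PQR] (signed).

3/5

[PQR] = ½·((-15)·(-17−19) + 16·(19−(-8)) + (-20)·(-8−(-17))) = ½·(540 + 432 − 180) = 396.
[SQR] = ½·((-49/5)·(-17−19) + 16·(19−(-22/5)) + (-20)·(-22/5−(-17))) = ½·(1764/5 + 1872/5 − 252) = 1188/5, so the ratio is (1188/5)/396 = 3/5.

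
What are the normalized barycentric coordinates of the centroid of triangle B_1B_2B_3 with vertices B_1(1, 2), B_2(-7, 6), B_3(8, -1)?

The centroid is the average of the vertices, so each weight is 1/3.

(1/3, 1/3, 1/3)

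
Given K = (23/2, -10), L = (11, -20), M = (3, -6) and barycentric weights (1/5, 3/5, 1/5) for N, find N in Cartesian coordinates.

(19/2, -76/5)

N = (1/5)·K + (3/5)·L + (1/5)·M.
x-coordinate: (1/5)·(23/2) + (3/5)·11 + (1/5)·3 = 19/2.
y-coordinate: (1/5)·(-10) + (3/5)·(-20) + (1/5)·(-6) = -76/5.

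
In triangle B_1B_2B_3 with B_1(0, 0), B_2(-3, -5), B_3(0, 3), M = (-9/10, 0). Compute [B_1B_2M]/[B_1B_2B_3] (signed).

1/2

[B_1B_2B_3] = ½·(0·(-5−3) + (-3)·(3−0) + 0·(0−(-5))) = ½·(0 − 9 + 0) = -9/2.
[B_1B_2M] = ½·(0·(-5−0) + (-3)·(0−0) + (-9/10)·(0−(-5))) = ½·(0 + 0 − 9/2) = -9/4, so the ratio is (-9/4)/(-9/2) = 1/2.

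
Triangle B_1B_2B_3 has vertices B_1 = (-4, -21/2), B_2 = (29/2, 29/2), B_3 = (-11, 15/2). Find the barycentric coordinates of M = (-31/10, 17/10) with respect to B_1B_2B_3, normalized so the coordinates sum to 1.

(2/5, 1/5, 2/5)

Signed area of the reference triangle: [B_1B_2B_3] = ½·((-4)·(29/2−(15/2)) + (29/2)·(15/2−(-21/2)) + (-11)·(-21/2−(29/2))) = ½·(-28 + 261 + 275) = 254.
[MB_2B_3] = ½·((-31/10)·(29/2−(15/2)) + (29/2)·(15/2−(17/10)) + (-11)·(17/10−(29/2))) = ½·(-217/10 + 841/10 + 704/5) = 508/5, so the B_1-coordinate is (508/5)/254 = 2/5.
[B_1MB_3] = ½·((-4)·(17/10−(15/2)) + (-31/10)·(15/2−(-21/2)) + (-11)·(-21/2−(17/10))) = ½·(116/5 − 279/5 + 671/5) = 254/5, so the B_2-coordinate is 1/5.
[B_1B_2M] = ½·((-4)·(29/2−(17/10)) + (29/2)·(17/10−(-21/2)) + (-31/10)·(-21/2−(29/2))) = ½·(-256/5 + 1769/10 + 155/2) = 508/5, so the B_3-coordinate is 2/5.
Check: 2/5 + 1/5 + 2/5 = 1.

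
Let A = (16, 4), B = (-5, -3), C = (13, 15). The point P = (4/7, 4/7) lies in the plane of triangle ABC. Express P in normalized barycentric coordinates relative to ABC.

(1/7, 5/7, 1/7)

Signed area of the reference triangle: [ABC] = ½·(16·(-3−15) + (-5)·(15−4) + 13·(4−(-3))) = ½·(-288 − 55 + 91) = -126.
[PBC] = ½·((4/7)·(-3−15) + (-5)·(15−(4/7)) + 13·(4/7−(-3))) = ½·(-72/7 − 505/7 + 325/7) = -18, so the A-coordinate is (-18)/(-126) = 1/7.
[APC] = ½·(16·(4/7−15) + (4/7)·(15−4) + 13·(4−(4/7))) = ½·(-1616/7 + 44/7 + 312/7) = -90, so the B-coordinate is 5/7.
[ABP] = ½·(16·(-3−(4/7)) + (-5)·(4/7−4) + (4/7)·(4−(-3))) = ½·(-400/7 + 120/7 + 4) = -18, so the C-coordinate is 1/7.
Check: 1/7 + 5/7 + 1/7 = 1.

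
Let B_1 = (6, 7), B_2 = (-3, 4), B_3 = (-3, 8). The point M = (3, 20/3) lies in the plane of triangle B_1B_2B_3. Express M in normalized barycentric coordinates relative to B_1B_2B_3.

(2/3, 1/6, 1/6)

Signed area of the reference triangle: [B_1B_2B_3] = ½·(6·(4−8) + (-3)·(8−7) + (-3)·(7−4)) = ½·(-24 − 3 − 9) = -18.
[MB_2B_3] = ½·(3·(4−8) + (-3)·(8−(20/3)) + (-3)·(20/3−4)) = ½·(-12 − 4 − 8) = -12, so the B_1-coordinate is (-12)/(-18) = 2/3.
[B_1MB_3] = ½·(6·(20/3−8) + 3·(8−7) + (-3)·(7−(20/3))) = ½·(-8 + 3 − 1) = -3, so the B_2-coordinate is 1/6.
[B_1B_2M] = ½·(6·(4−(20/3)) + (-3)·(20/3−7) + 3·(7−4)) = ½·(-16 + 1 + 9) = -3, so the B_3-coordinate is 1/6.
Check: 2/3 + 1/6 + 1/6 = 1.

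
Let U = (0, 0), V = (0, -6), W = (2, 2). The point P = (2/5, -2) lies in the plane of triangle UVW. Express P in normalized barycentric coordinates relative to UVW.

(2/5, 2/5, 1/5)

Signed area of the reference triangle: [UVW] = ½·(0·(-6−2) + 0·(2−0) + 2·(0−(-6))) = ½·(0 + 0 + 12) = 6.
[PVW] = ½·((2/5)·(-6−2) + 0·(2−(-2)) + 2·(-2−(-6))) = ½·(-16/5 + 0 + 8) = 12/5, so the U-coordinate is (12/5)/6 = 2/5.
[UPW] = ½·(0·(-2−2) + (2/5)·(2−0) + 2·(0−(-2))) = ½·(0 + 4/5 + 4) = 12/5, so the V-coordinate is 2/5.
[UVP] = ½·(0·(-6−(-2)) + 0·(-2−0) + (2/5)·(0−(-6))) = ½·(0 + 0 + 12/5) = 6/5, so the W-coordinate is 1/5.
Check: 2/5 + 2/5 + 1/5 = 1.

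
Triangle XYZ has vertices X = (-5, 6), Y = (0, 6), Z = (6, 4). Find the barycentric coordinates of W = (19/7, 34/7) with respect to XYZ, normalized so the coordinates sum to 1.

Signed area of the reference triangle: [XYZ] = ½·((-5)·(6−4) + 0·(4−6) + 6·(6−6)) = ½·(-10 + 0 + 0) = -5.
[WYZ] = ½·((19/7)·(6−4) + 0·(4−(34/7)) + 6·(34/7−6)) = ½·(38/7 + 0 − 48/7) = -5/7, so the X-coordinate is (-5/7)/(-5) = 1/7.
[XWZ] = ½·((-5)·(34/7−4) + (19/7)·(4−6) + 6·(6−(34/7))) = ½·(-30/7 − 38/7 + 48/7) = -10/7, so the Y-coordinate is 2/7.
[XYW] = ½·((-5)·(6−(34/7)) + 0·(34/7−6) + (19/7)·(6−6)) = ½·(-40/7 + 0 + 0) = -20/7, so the Z-coordinate is 4/7.
Check: 1/7 + 2/7 + 4/7 = 1.

(1/7, 2/7, 4/7)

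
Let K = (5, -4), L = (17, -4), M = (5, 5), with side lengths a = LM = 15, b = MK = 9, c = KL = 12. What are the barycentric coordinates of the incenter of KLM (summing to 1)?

The incenter has barycentric coordinates proportional to the opposite side lengths: (15 : 9 : 12).
Normalizing by 15+9+12 = 36 gives (5/12, 1/4, 1/3).

(5/12, 1/4, 1/3)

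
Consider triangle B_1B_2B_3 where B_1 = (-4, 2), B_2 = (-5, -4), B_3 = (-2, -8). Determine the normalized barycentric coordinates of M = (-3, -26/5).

Signed area of the reference triangle: [B_1B_2B_3] = ½·((-4)·(-4−(-8)) + (-5)·(-8−2) + (-2)·(2−(-4))) = ½·(-16 + 50 − 12) = 11.
[MB_2B_3] = ½·((-3)·(-4−(-8)) + (-5)·(-8−(-26/5)) + (-2)·(-26/5−(-4))) = ½·(-12 + 14 + 12/5) = 11/5, so the B_1-coordinate is (11/5)/11 = 1/5.
[B_1MB_3] = ½·((-4)·(-26/5−(-8)) + (-3)·(-8−2) + (-2)·(2−(-26/5))) = ½·(-56/5 + 30 − 72/5) = 11/5, so the B_2-coordinate is 1/5.
[B_1B_2M] = ½·((-4)·(-4−(-26/5)) + (-5)·(-26/5−2) + (-3)·(2−(-4))) = ½·(-24/5 + 36 − 18) = 33/5, so the B_3-coordinate is 3/5.

(1/5, 1/5, 3/5)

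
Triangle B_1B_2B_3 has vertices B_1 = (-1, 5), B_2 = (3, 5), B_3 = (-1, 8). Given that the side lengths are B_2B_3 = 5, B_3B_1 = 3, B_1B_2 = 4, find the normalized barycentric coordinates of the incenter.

(5/12, 1/4, 1/3)

The incenter has barycentric coordinates proportional to the opposite side lengths: (5 : 3 : 4).
Normalizing by 5+3+4 = 12 gives (5/12, 1/4, 1/3).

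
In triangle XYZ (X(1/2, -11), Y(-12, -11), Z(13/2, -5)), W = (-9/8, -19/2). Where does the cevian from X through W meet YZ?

(-11/4, -8)

Barycentric coordinates of W with respect to XYZ: (1/2, 1/4, 1/4).
On side YZ the X-coordinate is zero; dropping W's X-weight 1/2 and renormalizing the remaining 1/4 : 1/4 gives weights 1/2, 1/2 on Y, Z.
V = (1/2)·(-12, -11) + (1/2)·(13/2, -5) = (-11/4, -8).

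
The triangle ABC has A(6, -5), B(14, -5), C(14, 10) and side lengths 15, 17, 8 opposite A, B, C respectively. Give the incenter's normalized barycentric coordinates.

The incenter has barycentric coordinates proportional to the opposite side lengths: (15 : 17 : 8).
Normalizing by 15+17+8 = 40 gives (3/8, 17/40, 1/5).

(3/8, 17/40, 1/5)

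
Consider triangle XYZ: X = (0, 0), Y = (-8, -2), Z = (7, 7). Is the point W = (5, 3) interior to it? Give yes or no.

no

Barycentric coordinates of W: (1, -1/3, 1/3).
The three coordinates are positive, negative, positive; a point is interior exactly when all three are positive.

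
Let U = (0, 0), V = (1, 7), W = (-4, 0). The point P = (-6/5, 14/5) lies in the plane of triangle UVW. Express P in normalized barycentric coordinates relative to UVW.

(1/5, 2/5, 2/5)

Signed area of the reference triangle: [UVW] = ½·(0·(7−0) + 1·(0−0) + (-4)·(0−7)) = ½·(0 + 0 + 28) = 14.
[PVW] = ½·((-6/5)·(7−0) + 1·(0−(14/5)) + (-4)·(14/5−7)) = ½·(-42/5 − 14/5 + 84/5) = 14/5, so the U-coordinate is (14/5)/14 = 1/5.
[UPW] = ½·(0·(14/5−0) + (-6/5)·(0−0) + (-4)·(0−(14/5))) = ½·(0 + 0 + 56/5) = 28/5, so the V-coordinate is 2/5.
[UVP] = ½·(0·(7−(14/5)) + 1·(14/5−0) + (-6/5)·(0−7)) = ½·(0 + 14/5 + 42/5) = 28/5, so the W-coordinate is 2/5.
Check: 1/5 + 2/5 + 2/5 = 1.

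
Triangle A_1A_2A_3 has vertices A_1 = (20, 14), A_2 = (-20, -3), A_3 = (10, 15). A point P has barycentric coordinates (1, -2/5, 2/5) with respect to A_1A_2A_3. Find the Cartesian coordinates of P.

P = 1·A_1 + (-2/5)·A_2 + (2/5)·A_3.
x-coordinate: 1·20 + (-2/5)·(-20) + (2/5)·10 = 32.
y-coordinate: 1·14 + (-2/5)·(-3) + (2/5)·15 = 106/5.

(32, 106/5)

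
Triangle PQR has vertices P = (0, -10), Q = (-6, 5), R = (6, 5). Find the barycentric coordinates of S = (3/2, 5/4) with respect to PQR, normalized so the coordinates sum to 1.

(1/4, 1/4, 1/2)

Signed area of the reference triangle: [PQR] = ½·(0·(5−5) + (-6)·(5−(-10)) + 6·(-10−5)) = ½·(0 − 90 − 90) = -90.
[SQR] = ½·((3/2)·(5−5) + (-6)·(5−(5/4)) + 6·(5/4−5)) = ½·(0 − 45/2 − 45/2) = -45/2, so the P-coordinate is (-45/2)/(-90) = 1/4.
[PSR] = ½·(0·(5/4−5) + (3/2)·(5−(-10)) + 6·(-10−(5/4))) = ½·(0 + 45/2 − 135/2) = -45/2, so the Q-coordinate is 1/4.
[PQS] = ½·(0·(5−(5/4)) + (-6)·(5/4−(-10)) + (3/2)·(-10−5)) = ½·(0 − 135/2 − 45/2) = -45, so the R-coordinate is 1/2.
Check: 1/4 + 1/4 + 1/2 = 1.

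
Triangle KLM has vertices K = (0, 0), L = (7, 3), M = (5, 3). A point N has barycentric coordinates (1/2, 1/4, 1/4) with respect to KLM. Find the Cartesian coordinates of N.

(3, 3/2)

N = (1/2)·K + (1/4)·L + (1/4)·M.
x-coordinate: (1/2)·0 + (1/4)·7 + (1/4)·5 = 3.
y-coordinate: (1/2)·0 + (1/4)·3 + (1/4)·3 = 3/2.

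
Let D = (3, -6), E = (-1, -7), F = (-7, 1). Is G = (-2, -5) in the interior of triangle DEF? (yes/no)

Barycentric coordinates of G: (2/19, 25/38, 9/38).
The three coordinates are positive, positive, positive; a point is interior exactly when all three are positive.

yes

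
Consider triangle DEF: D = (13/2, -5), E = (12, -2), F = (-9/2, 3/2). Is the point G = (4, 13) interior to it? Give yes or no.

Barycentric coordinates of G: (-878/275, 727/275, 426/275).
The three coordinates are negative, positive, positive; a point is interior exactly when all three are positive.

no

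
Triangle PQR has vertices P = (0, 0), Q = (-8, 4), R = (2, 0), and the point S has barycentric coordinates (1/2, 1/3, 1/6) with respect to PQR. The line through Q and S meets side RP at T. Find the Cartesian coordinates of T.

(1/2, 0)

Line QS meets RP where the Q-coordinate vanishes; zeroing S's Q-weight and renormalizing leaves R, P-weights 1/6 : 1/2 → (1/4, 3/4).
So T = (1/4)·R + (3/4)·P = (1/2, 0).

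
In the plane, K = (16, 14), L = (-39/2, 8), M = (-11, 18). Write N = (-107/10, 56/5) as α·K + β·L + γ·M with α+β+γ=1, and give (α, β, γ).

Signed area of the reference triangle: [KLM] = ½·(16·(8−18) + (-39/2)·(18−14) + (-11)·(14−8)) = ½·(-160 − 78 − 66) = -152.
[NLM] = ½·((-107/10)·(8−18) + (-39/2)·(18−(56/5)) + (-11)·(56/5−8)) = ½·(107 − 663/5 − 176/5) = -152/5, so the K-coordinate is (-152/5)/(-152) = 1/5.
[KNM] = ½·(16·(56/5−18) + (-107/10)·(18−14) + (-11)·(14−(56/5))) = ½·(-544/5 − 214/5 − 154/5) = -456/5, so the L-coordinate is 3/5.
[KLN] = ½·(16·(8−(56/5)) + (-39/2)·(56/5−14) + (-107/10)·(14−8)) = ½·(-256/5 + 273/5 − 321/5) = -152/5, so the M-coordinate is 1/5.

(1/5, 3/5, 1/5)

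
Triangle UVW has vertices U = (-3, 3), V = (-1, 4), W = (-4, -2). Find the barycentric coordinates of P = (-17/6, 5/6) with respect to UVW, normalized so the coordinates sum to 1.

(1/6, 1/3, 1/2)

Signed area of the reference triangle: [UVW] = ½·((-3)·(4−(-2)) + (-1)·(-2−3) + (-4)·(3−4)) = ½·(-18 + 5 + 4) = -9/2.
[PVW] = ½·((-17/6)·(4−(-2)) + (-1)·(-2−(5/6)) + (-4)·(5/6−4)) = ½·(-17 + 17/6 + 38/3) = -3/4, so the U-coordinate is (-3/4)/(-9/2) = 1/6.
[UPW] = ½·((-3)·(5/6−(-2)) + (-17/6)·(-2−3) + (-4)·(3−(5/6))) = ½·(-17/2 + 85/6 − 26/3) = -3/2, so the V-coordinate is 1/3.
[UVP] = ½·((-3)·(4−(5/6)) + (-1)·(5/6−3) + (-17/6)·(3−4)) = ½·(-19/2 + 13/6 + 17/6) = -9/4, so the W-coordinate is 1/2.
Check: 1/6 + 1/3 + 1/2 = 1.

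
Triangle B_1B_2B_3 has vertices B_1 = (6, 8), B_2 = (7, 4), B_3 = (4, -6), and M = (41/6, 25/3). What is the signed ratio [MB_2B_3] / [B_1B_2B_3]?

[B_1B_2B_3] = ½·(6·(4−(-6)) + 7·(-6−8) + 4·(8−4)) = ½·(60 − 98 + 16) = -11.
[MB_2B_3] = ½·((41/6)·(4−(-6)) + 7·(-6−(25/3)) + 4·(25/3−4)) = ½·(205/3 − 301/3 + 52/3) = -22/3, so the ratio is (-22/3)/(-11) = 2/3.

2/3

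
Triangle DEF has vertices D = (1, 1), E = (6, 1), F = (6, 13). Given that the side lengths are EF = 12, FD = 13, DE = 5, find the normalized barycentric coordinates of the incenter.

The incenter has barycentric coordinates proportional to the opposite side lengths: (12 : 13 : 5).
Normalizing by 12+13+5 = 30 gives (2/5, 13/30, 1/6).

(2/5, 13/30, 1/6)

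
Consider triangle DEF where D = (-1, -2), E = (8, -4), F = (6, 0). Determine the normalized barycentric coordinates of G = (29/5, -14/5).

Signed area of the reference triangle: [DEF] = ½·((-1)·(-4−0) + 8·(0−(-2)) + 6·(-2−(-4))) = ½·(4 + 16 + 12) = 16.
[GEF] = ½·((29/5)·(-4−0) + 8·(0−(-14/5)) + 6·(-14/5−(-4))) = ½·(-116/5 + 112/5 + 36/5) = 16/5, so the D-coordinate is (16/5)/16 = 1/5.
[DGF] = ½·((-1)·(-14/5−0) + (29/5)·(0−(-2)) + 6·(-2−(-14/5))) = ½·(14/5 + 58/5 + 24/5) = 48/5, so the E-coordinate is 3/5.
[DEG] = ½·((-1)·(-4−(-14/5)) + 8·(-14/5−(-2)) + (29/5)·(-2−(-4))) = ½·(6/5 − 32/5 + 58/5) = 16/5, so the F-coordinate is 1/5.
Check: 1/5 + 3/5 + 1/5 = 1.

(1/5, 3/5, 1/5)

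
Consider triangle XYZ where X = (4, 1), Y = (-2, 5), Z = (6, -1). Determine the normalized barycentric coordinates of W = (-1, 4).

Signed area of the reference triangle: [XYZ] = ½·(4·(5−(-1)) + (-2)·(-1−1) + 6·(1−5)) = ½·(24 + 4 − 24) = 2.
[WYZ] = ½·((-1)·(5−(-1)) + (-2)·(-1−4) + 6·(4−5)) = ½·(-6 + 10 − 6) = -1, so the X-coordinate is (-1)/2 = -1/2.
[XWZ] = ½·(4·(4−(-1)) + (-1)·(-1−1) + 6·(1−4)) = ½·(20 + 2 − 18) = 2, so the Y-coordinate is 1.
[XYW] = ½·(4·(5−4) + (-2)·(4−1) + (-1)·(1−5)) = ½·(4 − 6 + 4) = 1, so the Z-coordinate is 1/2.
Check: -1/2 + 1 + 1/2 = 1.

(-1/2, 1, 1/2)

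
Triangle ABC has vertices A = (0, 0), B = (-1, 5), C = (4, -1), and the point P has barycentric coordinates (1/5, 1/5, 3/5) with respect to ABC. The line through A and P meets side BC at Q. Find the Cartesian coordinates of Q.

Line AP meets BC where the A-coordinate vanishes; zeroing P's A-weight and renormalizing leaves B, C-weights 1/5 : 3/5 → (1/4, 3/4).
So Q = (1/4)·B + (3/4)·C = (11/4, 1/2).

(11/4, 1/2)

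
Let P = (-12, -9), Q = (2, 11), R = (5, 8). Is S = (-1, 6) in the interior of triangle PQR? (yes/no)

Barycentric coordinates of S: (4/17, 2/3, 5/51).
The three coordinates are positive, positive, positive; a point is interior exactly when all three are positive.

yes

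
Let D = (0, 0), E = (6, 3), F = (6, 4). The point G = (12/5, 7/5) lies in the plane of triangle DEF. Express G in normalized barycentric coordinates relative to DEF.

(3/5, 1/5, 1/5)

Signed area of the reference triangle: [DEF] = ½·(0·(3−4) + 6·(4−0) + 6·(0−3)) = ½·(0 + 24 − 18) = 3.
[GEF] = ½·((12/5)·(3−4) + 6·(4−(7/5)) + 6·(7/5−3)) = ½·(-12/5 + 78/5 − 48/5) = 9/5, so the D-coordinate is (9/5)/3 = 3/5.
[DGF] = ½·(0·(7/5−4) + (12/5)·(4−0) + 6·(0−(7/5))) = ½·(0 + 48/5 − 42/5) = 3/5, so the E-coordinate is 1/5.
[DEG] = ½·(0·(3−(7/5)) + 6·(7/5−0) + (12/5)·(0−3)) = ½·(0 + 42/5 − 36/5) = 3/5, so the F-coordinate is 1/5.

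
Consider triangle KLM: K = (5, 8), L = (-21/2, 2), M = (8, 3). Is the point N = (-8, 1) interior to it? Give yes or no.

no

Barycentric coordinates of N: (-42/191, 172/191, 61/191).
The three coordinates are negative, positive, positive; a point is interior exactly when all three are positive.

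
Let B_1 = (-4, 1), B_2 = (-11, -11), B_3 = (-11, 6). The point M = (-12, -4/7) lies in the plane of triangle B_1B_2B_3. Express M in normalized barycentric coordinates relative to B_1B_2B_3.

(-1/7, 3/7, 5/7)

Signed area of the reference triangle: [B_1B_2B_3] = ½·((-4)·(-11−6) + (-11)·(6−1) + (-11)·(1−(-11))) = ½·(68 − 55 − 132) = -119/2.
[MB_2B_3] = ½·((-12)·(-11−6) + (-11)·(6−(-4/7)) + (-11)·(-4/7−(-11))) = ½·(204 − 506/7 − 803/7) = 17/2, so the B_1-coordinate is (17/2)/(-119/2) = -1/7.
[B_1MB_3] = ½·((-4)·(-4/7−6) + (-12)·(6−1) + (-11)·(1−(-4/7))) = ½·(184/7 − 60 − 121/7) = -51/2, so the B_2-coordinate is 3/7.
[B_1B_2M] = ½·((-4)·(-11−(-4/7)) + (-11)·(-4/7−1) + (-12)·(1−(-11))) = ½·(292/7 + 121/7 − 144) = -85/2, so the B_3-coordinate is 5/7.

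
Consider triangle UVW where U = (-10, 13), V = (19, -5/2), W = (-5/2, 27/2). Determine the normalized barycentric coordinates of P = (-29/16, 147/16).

(5/8, 1/4, 1/8)

Signed area of the reference triangle: [UVW] = ½·((-10)·(-5/2−(27/2)) + 19·(27/2−13) + (-5/2)·(13−(-5/2))) = ½·(160 + 19/2 − 155/4) = 523/8.
[PVW] = ½·((-29/16)·(-5/2−(27/2)) + 19·(27/2−(147/16)) + (-5/2)·(147/16−(-5/2))) = ½·(29 + 1311/16 − 935/32) = 2615/64, so the U-coordinate is (2615/64)/(523/8) = 5/8.
[UPW] = ½·((-10)·(147/16−(27/2)) + (-29/16)·(27/2−13) + (-5/2)·(13−(147/16))) = ½·(345/8 − 29/32 − 305/32) = 523/32, so the V-coordinate is 1/4.
[UVP] = ½·((-10)·(-5/2−(147/16)) + 19·(147/16−13) + (-29/16)·(13−(-5/2))) = ½·(935/8 − 1159/16 − 899/32) = 523/64, so the W-coordinate is 1/8.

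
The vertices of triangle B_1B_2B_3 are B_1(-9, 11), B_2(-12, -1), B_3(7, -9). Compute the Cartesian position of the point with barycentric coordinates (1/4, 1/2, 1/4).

(-13/2, 0)

M = (1/4)·B_1 + (1/2)·B_2 + (1/4)·B_3.
x-coordinate: (1/4)·(-9) + (1/2)·(-12) + (1/4)·7 = -13/2.
y-coordinate: (1/4)·11 + (1/2)·(-1) + (1/4)·(-9) = 0.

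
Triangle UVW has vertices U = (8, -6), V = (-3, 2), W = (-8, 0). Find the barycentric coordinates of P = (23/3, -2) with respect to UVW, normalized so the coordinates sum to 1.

Signed area of the reference triangle: [UVW] = ½·(8·(2−0) + (-3)·(0−(-6)) + (-8)·(-6−2)) = ½·(16 − 18 + 64) = 31.
[PVW] = ½·((23/3)·(2−0) + (-3)·(0−(-2)) + (-8)·(-2−2)) = ½·(46/3 − 6 + 32) = 62/3, so the U-coordinate is (62/3)/31 = 2/3.
[UPW] = ½·(8·(-2−0) + (23/3)·(0−(-6)) + (-8)·(-6−(-2))) = ½·(-16 + 46 + 32) = 31, so the V-coordinate is 1.
[UVP] = ½·(8·(2−(-2)) + (-3)·(-2−(-6)) + (23/3)·(-6−2)) = ½·(32 − 12 − 184/3) = -62/3, so the W-coordinate is -2/3.

(2/3, 1, -2/3)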